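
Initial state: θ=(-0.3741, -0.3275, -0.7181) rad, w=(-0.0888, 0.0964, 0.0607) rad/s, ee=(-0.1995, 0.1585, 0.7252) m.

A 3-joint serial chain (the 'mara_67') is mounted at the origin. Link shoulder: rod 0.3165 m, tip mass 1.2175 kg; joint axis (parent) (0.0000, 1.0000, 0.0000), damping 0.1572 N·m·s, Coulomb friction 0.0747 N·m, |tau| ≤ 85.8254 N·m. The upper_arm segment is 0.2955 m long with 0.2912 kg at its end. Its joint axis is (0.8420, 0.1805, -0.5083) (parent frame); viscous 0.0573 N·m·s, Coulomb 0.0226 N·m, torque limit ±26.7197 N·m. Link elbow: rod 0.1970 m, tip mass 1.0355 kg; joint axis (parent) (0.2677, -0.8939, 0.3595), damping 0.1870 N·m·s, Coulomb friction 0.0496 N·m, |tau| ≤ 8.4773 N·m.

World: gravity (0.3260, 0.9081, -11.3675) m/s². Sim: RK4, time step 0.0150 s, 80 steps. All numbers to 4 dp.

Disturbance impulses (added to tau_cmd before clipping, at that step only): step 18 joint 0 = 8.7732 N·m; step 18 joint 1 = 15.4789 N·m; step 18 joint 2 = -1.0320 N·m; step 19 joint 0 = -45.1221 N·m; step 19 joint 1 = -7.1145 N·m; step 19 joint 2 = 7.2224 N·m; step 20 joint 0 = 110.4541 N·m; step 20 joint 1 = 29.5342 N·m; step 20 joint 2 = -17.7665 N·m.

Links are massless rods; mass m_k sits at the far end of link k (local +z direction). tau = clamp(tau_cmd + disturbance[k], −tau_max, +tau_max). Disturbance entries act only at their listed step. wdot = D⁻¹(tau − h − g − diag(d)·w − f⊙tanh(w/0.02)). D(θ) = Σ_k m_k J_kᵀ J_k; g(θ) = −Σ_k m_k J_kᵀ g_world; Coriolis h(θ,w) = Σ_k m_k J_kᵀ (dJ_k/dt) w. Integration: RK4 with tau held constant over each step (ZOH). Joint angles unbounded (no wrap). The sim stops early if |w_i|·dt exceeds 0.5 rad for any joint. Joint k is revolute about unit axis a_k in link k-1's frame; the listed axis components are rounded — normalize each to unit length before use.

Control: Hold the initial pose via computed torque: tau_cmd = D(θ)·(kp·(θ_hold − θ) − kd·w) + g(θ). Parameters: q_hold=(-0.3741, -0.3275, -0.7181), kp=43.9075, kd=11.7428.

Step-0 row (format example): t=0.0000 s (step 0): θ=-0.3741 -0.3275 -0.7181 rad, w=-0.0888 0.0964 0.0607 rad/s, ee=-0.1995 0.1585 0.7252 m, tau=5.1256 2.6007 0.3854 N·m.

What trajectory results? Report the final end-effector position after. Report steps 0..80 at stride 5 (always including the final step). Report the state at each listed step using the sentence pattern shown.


t=0.0750 s (step 5): θ=-0.3783 -0.3234 -0.7172 rad, w=-0.0245 0.0225 0.0048 rad/s, ee=-0.2022 0.1568 0.7251 m, tau=4.7280 2.6577 0.4609 N·m.
t=0.1500 s (step 10): θ=-0.3789 -0.3229 -0.7171 rad, w=0.0030 -0.0038 -0.0005 rad/s, ee=-0.2026 0.1566 0.7250 m, tau=4.5257 2.6830 0.4947 N·m.
t=0.2250 s (step 15): θ=-0.3783 -0.3234 -0.7172 rad, w=0.0095 -0.0085 -0.0021 rad/s, ee=-0.2023 0.1569 0.7250 m, tau=4.4442 2.6895 0.5080 N·m.
t=0.3000 s (step 20): θ=-0.3835 -0.3027 -0.7157 rad, w=-0.7758 0.8044 0.2062 rad/s, ee=-0.2041 0.1485 0.7274 m, tau=85.8254 26.7197 -8.4773 N·m.
t=0.3750 s (step 25): θ=-0.3424 -0.2244 -0.5923 rad, w=0.3238 0.5680 0.4729 rad/s, ee=-0.1879 0.1158 0.7511 m, tau=-0.2933 -0.9247 0.8867 N·m.
t=0.4500 s (step 30): θ=-0.3317 -0.2081 -0.5890 rad, w=0.0341 -0.0528 -0.0912 rad/s, ee=-0.1787 0.1089 0.7552 m, tau=1.9448 0.7620 0.6666 N·m.
t=0.5250 s (step 35): θ=-0.3325 -0.2224 -0.5950 rad, w=-0.0390 -0.2891 -0.0525 rad/s, ee=-0.1798 0.1150 0.7531 m, tau=3.1551 1.7308 0.5036 N·m.
t=0.6000 s (step 40): θ=-0.3363 -0.2465 -0.5979 rad, w=-0.0585 -0.3333 -0.0317 rad/s, ee=-0.1847 0.1251 0.7492 m, tau=3.7866 2.2785 0.4169 N·m.
t=0.6750 s (step 45): θ=-0.3408 -0.2703 -0.6002 rad, w=-0.0578 -0.2936 -0.0301 rad/s, ee=-0.1901 0.1350 0.7449 m, tau=4.1072 2.5688 0.3746 N·m.
t=0.7500 s (step 50): θ=-0.3448 -0.2899 -0.6025 rad, w=-0.0487 -0.2281 -0.0302 rad/s, ee=-0.1948 0.1431 0.7412 m, tau=4.2515 2.7087 0.3565 N·m.
t=0.8250 s (step 55): θ=-0.3480 -0.3046 -0.6047 rad, w=-0.0377 -0.1636 -0.0305 rad/s, ee=-0.1984 0.1491 0.7382 m, tau=4.3019 2.7656 0.3515 N·m.
t=0.9000 s (step 60): θ=-0.3505 -0.3147 -0.6070 rad, w=-0.0281 -0.1104 -0.0309 rad/s, ee=-0.2009 0.1533 0.7359 m, tau=4.3084 2.7803 0.3528 N·m.
t=0.9750 s (step 65): θ=-0.3523 -0.3214 -0.6094 rad, w=-0.0209 -0.0703 -0.0315 rad/s, ee=-0.2025 0.1560 0.7344 m, tau=4.2995 2.7758 0.3565 N·m.
t=1.0500 s (step 70): θ=-0.3537 -0.3256 -0.6118 rad, w=-0.0160 -0.0422 -0.0320 rad/s, ee=-0.2035 0.1577 0.7333 m, tau=4.2891 2.7646 0.3609 N·m.
t=1.1250 s (step 75): θ=-0.3547 -0.3280 -0.6142 rad, w=-0.0127 -0.0240 -0.0321 rad/s, ee=-0.2041 0.1587 0.7326 m, tau=4.2817 2.7537 0.3650 N·m.
t=1.2000 s (step 80): θ=-0.3556 -0.3294 -0.6166 rad, w=-0.0103 -0.0134 -0.0316 rad/s, ee=-0.2045 0.1593 0.7322 m.
final ee position (m): -0.2045 0.1593 0.7322


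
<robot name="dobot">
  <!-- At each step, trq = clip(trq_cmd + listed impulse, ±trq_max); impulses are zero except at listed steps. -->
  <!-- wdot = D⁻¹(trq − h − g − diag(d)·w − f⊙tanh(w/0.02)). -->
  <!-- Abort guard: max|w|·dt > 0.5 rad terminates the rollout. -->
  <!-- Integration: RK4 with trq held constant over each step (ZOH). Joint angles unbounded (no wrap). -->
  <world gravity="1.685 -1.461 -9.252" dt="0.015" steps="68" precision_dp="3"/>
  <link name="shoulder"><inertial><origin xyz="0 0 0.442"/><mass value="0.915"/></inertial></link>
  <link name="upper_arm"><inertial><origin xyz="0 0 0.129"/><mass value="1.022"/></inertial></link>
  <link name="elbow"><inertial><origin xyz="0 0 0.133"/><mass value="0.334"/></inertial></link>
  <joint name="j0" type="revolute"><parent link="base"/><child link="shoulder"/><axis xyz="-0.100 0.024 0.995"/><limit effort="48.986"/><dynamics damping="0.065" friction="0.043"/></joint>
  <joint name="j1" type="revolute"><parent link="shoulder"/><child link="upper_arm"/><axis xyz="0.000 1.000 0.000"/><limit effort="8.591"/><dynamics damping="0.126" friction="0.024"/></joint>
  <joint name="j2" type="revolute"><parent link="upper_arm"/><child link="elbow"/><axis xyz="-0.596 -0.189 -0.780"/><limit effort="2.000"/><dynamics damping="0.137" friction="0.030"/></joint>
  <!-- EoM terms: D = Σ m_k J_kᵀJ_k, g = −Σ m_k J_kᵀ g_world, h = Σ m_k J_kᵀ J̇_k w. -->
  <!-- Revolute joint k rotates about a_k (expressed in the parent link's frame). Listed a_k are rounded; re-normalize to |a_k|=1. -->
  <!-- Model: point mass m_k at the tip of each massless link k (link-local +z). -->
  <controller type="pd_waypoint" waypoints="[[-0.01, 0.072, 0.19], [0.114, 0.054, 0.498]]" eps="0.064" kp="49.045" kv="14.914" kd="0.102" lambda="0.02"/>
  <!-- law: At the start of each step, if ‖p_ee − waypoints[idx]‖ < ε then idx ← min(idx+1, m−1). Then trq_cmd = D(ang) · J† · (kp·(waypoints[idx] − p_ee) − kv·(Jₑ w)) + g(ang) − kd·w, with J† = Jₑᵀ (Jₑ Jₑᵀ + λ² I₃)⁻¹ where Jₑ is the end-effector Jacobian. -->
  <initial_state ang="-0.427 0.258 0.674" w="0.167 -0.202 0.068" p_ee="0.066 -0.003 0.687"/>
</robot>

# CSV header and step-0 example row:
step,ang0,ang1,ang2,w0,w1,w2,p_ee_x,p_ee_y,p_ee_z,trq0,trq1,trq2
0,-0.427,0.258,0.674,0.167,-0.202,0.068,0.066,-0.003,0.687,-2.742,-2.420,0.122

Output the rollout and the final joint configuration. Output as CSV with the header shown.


step,ang0,ang1,ang2,w0,w1,w2,p_ee_x,p_ee_y,p_ee_z,trq0,trq1,trq2
1,-0.452,0.248,0.714,-3.180,-1.044,3.945,0.065,-0.003,0.686,-1.939,-2.314,-0.230
2,-0.511,0.229,0.759,-4.748,-1.464,2.403,0.061,-0.006,0.685,-1.292,-2.254,0.045
3,-0.592,0.205,0.797,-6.118,-1.833,2.558,0.056,-0.012,0.685,-0.886,-2.314,0.068
4,-0.691,0.175,0.833,-7.095,-2.100,2.286,0.049,-0.018,0.685,-0.611,-2.421,0.117
5,-0.803,0.142,0.866,-7.895,-2.345,2.175,0.041,-0.024,0.686,-0.437,-2.551,0.126
6,-0.927,0.105,0.897,-8.569,-2.593,2.032,0.032,-0.029,0.685,-0.330,-2.679,0.126
7,-1.060,0.064,0.927,-9.191,-2.866,1.884,0.023,-0.034,0.685,-0.269,-2.792,0.117
8,-1.202,0.018,0.954,-9.811,-3.177,1.699,0.013,-0.036,0.685,-0.237,-2.881,0.106
9,-1.354,-0.032,0.977,-10.468,-3.534,1.455,0.003,-0.037,0.684,-0.223,-2.942,0.097
10,-1.516,-0.088,0.997,-11.179,-3.942,1.124,-0.006,-0.035,0.683,-0.220,-2.960,0.093
11,-1.690,-0.151,1.010,-11.898,-4.406,0.675,-0.013,-0.030,0.682,-0.218,-2.895,0.100
12,-1.872,-0.220,1.016,-12.419,-4.919,0.108,-0.017,-0.024,0.680,-0.187,-2.600,0.121
13,-2.057,-0.298,1.014,-12.071,-5.432,-0.227,-0.017,-0.017,0.678,-0.032,-1.637,0.117
14,-2.221,-0.381,1.010,-9.522,-5.663,-0.050,-0.011,-0.009,0.675,0.321,0.399,0.071
15,-2.325,-0.461,1.014,-4.483,-5.121,0.804,-0.001,-0.002,0.670,0.475,2.100,-0.021
16,-2.360,-0.529,1.027,-0.430,-4.004,1.059,0.010,0.005,0.665,0.359,2.270,-0.028
17,-2.354,-0.582,1.037,0.995,-3.022,0.410,0.019,0.013,0.660,0.310,1.817,0.046
18,-2.331,-0.622,1.047,1.791,-2.426,0.535,0.025,0.020,0.656,0.278,1.401,0.024
19,-2.302,-0.656,1.055,2.066,-2.080,0.473,0.030,0.027,0.652,0.273,1.094,0.025
20,-2.269,-0.686,1.063,2.183,-1.919,0.480,0.034,0.034,0.649,0.275,0.888,0.021
21,-2.236,-0.715,1.072,2.213,-1.875,0.491,0.038,0.041,0.645,0.280,0.755,0.020
22,-2.202,-0.743,1.080,2.199,-1.909,0.502,0.040,0.048,0.642,0.285,0.672,0.021
23,-2.169,-0.772,1.089,2.161,-1.994,0.511,0.043,0.055,0.638,0.291,0.624,0.024
24,-2.137,-0.803,1.098,2.111,-2.113,0.518,0.045,0.062,0.634,0.296,0.601,0.030
25,-2.105,-0.836,1.107,2.053,-2.253,0.522,0.048,0.070,0.629,0.300,0.597,0.036
26,-2.074,-0.871,1.116,1.992,-2.406,0.523,0.050,0.078,0.623,0.303,0.609,0.044
27,-2.044,-0.909,1.125,1.931,-2.567,0.521,0.052,0.086,0.618,0.305,0.634,0.053
28,-2.016,-0.948,1.134,1.871,-2.728,0.514,0.053,0.094,0.611,0.306,0.671,0.063
29,-1.988,-0.990,1.142,1.813,-2.887,0.503,0.055,0.103,0.604,0.305,0.719,0.074
30,-1.961,-1.035,1.150,1.757,-3.039,0.486,0.056,0.111,0.596,0.302,0.777,0.085
31,-1.935,-1.082,1.158,1.705,-3.181,0.464,0.057,0.120,0.588,0.298,0.842,0.097
32,-1.909,-1.130,1.165,1.656,-3.310,0.435,0.058,0.128,0.578,0.291,0.913,0.109
33,-1.885,-1.181,1.172,1.610,-3.423,0.402,0.058,0.136,0.569,0.282,0.990,0.122
34,-1.861,-1.233,1.178,1.568,-3.519,0.363,0.059,0.144,0.558,0.271,1.069,0.134
35,-1.838,-1.286,1.183,1.528,-3.596,0.321,0.059,0.151,0.547,0.258,1.150,0.147
36,-1.815,-1.341,1.187,1.492,-3.654,0.275,0.058,0.158,0.536,0.243,1.231,0.159
37,-1.793,-1.396,1.191,1.457,-3.692,0.226,0.058,0.164,0.524,0.227,1.309,0.170
38,-1.771,-1.451,1.194,1.425,-3.710,0.177,0.057,0.170,0.511,0.211,1.385,0.181
39,-1.750,-1.507,1.196,1.394,-3.708,0.126,0.056,0.175,0.499,0.194,1.457,0.191
40,-1.729,-1.562,1.198,1.364,-3.688,0.077,0.054,0.179,0.486,0.177,1.523,0.200
41,-1.709,-1.617,1.199,1.353,-3.662,0.126,0.053,0.183,0.473,0.161,1.581,0.196
42,-1.690,-1.672,1.198,1.370,-3.639,0.337,0.051,0.185,0.461,0.146,1.632,0.173
43,-1.670,-1.725,1.197,1.324,-3.565,0.209,0.049,0.187,0.448,0.133,1.681,0.189
44,-1.652,-1.777,1.195,1.297,-3.488,0.182,0.047,0.189,0.436,0.121,1.721,0.191
45,-1.633,-1.828,1.193,1.265,-3.395,0.130,0.045,0.190,0.423,0.110,1.753,0.197
46,-1.615,-1.878,1.190,1.234,-3.295,0.090,0.043,0.190,0.412,0.101,1.777,0.200
47,-1.598,-1.926,1.187,1.201,-3.186,0.051,0.041,0.189,0.400,0.093,1.794,0.202
48,-1.581,-1.973,1.183,1.168,-3.072,0.016,0.039,0.188,0.390,0.087,1.805,0.204
49,-1.564,-2.017,1.179,1.131,-2.952,-0.027,0.037,0.187,0.379,0.082,1.810,0.206
50,-1.548,-2.061,1.178,1.091,-2.828,-0.076,0.036,0.185,0.369,0.079,1.806,0.208
51,-1.532,-2.102,1.176,1.056,-2.707,-0.090,0.034,0.182,0.360,0.076,1.798,0.207
52,-1.516,-2.142,1.175,1.018,-2.587,-0.111,0.033,0.180,0.351,0.075,1.787,0.206
53,-1.501,-2.180,1.173,0.980,-2.468,-0.127,0.031,0.177,0.343,0.075,1.773,0.204
54,-1.487,-2.216,1.171,0.942,-2.352,-0.141,0.030,0.174,0.336,0.076,1.757,0.203
55,-1.473,-2.250,1.169,0.903,-2.238,-0.153,0.029,0.171,0.328,0.077,1.738,0.201
56,-1.459,-2.283,1.167,0.864,-2.127,-0.163,0.028,0.168,0.322,0.078,1.718,0.198
57,-1.447,-2.314,1.164,0.826,-2.020,-0.171,0.027,0.165,0.315,0.079,1.697,0.196
58,-1.435,-2.344,1.162,0.788,-1.916,-0.177,0.026,0.162,0.309,0.081,1.674,0.194
59,-1.423,-2.372,1.159,0.752,-1.817,-0.182,0.025,0.158,0.304,0.082,1.651,0.191
60,-1.412,-2.398,1.156,0.716,-1.721,-0.186,0.025,0.155,0.299,0.083,1.628,0.189
61,-1.402,-2.423,1.153,0.681,-1.630,-0.189,0.024,0.152,0.294,0.084,1.604,0.187
62,-1.392,-2.447,1.150,0.648,-1.543,-0.191,0.024,0.149,0.290,0.085,1.580,0.184
63,-1.382,-2.470,1.148,0.616,-1.461,-0.192,0.023,0.146,0.286,0.086,1.557,0.182
64,-1.373,-2.491,1.145,0.586,-1.382,-0.192,0.023,0.143,0.282,0.086,1.534,0.180
65,-1.365,-2.511,1.142,0.558,-1.307,-0.192,0.023,0.140,0.278,0.086,1.511,0.178
66,-1.356,-2.530,1.139,0.531,-1.237,-0.191,0.023,0.137,0.275,0.086,1.488,0.176
67,-1.349,-2.548,1.136,0.505,-1.170,-0.190,0.023,0.135,0.272,0.086,1.467,0.174
68,-1.341,-2.565,1.133,0.481,-1.107,-0.189,0.023,0.132,0.269,,,
# final ang (rad): -1.341 -2.565 1.133


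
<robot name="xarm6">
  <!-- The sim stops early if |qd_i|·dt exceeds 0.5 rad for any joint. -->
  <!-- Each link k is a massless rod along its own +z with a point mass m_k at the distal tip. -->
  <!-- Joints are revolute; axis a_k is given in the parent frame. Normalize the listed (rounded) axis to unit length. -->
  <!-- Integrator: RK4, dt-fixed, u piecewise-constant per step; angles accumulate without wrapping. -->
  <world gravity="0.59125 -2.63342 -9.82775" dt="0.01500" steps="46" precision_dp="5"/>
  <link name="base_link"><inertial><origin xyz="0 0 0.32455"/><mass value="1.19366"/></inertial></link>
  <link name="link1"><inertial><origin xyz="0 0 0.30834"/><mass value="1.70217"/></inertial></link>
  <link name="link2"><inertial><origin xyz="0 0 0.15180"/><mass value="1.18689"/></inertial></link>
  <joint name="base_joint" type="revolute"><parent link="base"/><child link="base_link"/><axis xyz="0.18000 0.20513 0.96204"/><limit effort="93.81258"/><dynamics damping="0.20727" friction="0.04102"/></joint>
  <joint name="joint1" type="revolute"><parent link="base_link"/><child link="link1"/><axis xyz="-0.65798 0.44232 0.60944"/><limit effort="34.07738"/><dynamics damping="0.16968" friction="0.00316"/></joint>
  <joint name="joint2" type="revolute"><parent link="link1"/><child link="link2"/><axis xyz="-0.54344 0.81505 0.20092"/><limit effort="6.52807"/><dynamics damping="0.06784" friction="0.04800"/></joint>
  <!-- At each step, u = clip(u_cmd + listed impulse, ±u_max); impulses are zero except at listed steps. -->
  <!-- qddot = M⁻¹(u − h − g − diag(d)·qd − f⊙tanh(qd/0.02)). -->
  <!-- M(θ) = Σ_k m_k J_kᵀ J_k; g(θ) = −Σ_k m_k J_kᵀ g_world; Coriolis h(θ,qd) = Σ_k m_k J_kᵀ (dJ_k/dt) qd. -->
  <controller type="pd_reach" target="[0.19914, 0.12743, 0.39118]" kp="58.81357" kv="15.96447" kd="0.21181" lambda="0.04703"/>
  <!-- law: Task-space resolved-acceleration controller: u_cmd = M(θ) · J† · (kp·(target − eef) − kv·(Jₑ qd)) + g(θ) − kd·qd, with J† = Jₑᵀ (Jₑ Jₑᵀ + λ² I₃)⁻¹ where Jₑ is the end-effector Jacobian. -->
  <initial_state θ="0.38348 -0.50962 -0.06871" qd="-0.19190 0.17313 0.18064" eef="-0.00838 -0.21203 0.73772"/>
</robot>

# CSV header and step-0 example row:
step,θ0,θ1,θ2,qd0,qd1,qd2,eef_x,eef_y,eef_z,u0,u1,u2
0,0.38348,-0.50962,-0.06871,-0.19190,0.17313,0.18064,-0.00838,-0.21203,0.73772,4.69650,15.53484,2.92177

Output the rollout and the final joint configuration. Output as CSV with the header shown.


step,θ0,θ1,θ2,qd0,qd1,qd2,eef_x,eef_y,eef_z,u0,u1,u2
1,0.38310,-0.50112,-0.07328,0.13823,0.95056,-0.74556,-0.00744,-0.20999,0.73872,3.46583,13.60173,2.58880
2,0.38719,-0.48241,-0.08871,0.41010,1.54197,-1.30292,-0.00430,-0.20654,0.74042,2.61705,12.29244,2.24281
3,0.39528,-0.45545,-0.11210,0.67428,2.05087,-1.80946,0.00074,-0.20188,0.74261,2.02540,11.47802,1.95894
4,0.40745,-0.42110,-0.14345,0.95466,2.52824,-2.36602,0.00741,-0.19614,0.74504,1.57165,11.02147,1.74096
5,0.42405,-0.37962,-0.18375,1.26627,3.00260,-3.00093,0.01549,-0.18940,0.74747,1.12300,10.76549,1.57340
6,0.44560,-0.33097,-0.23402,1.61721,3.48401,-3.69451,0.02482,-0.18167,0.74963,0.54206,10.51428,1.43219
7,0.47269,-0.27512,-0.29467,2.00698,3.96177,-4.38250,0.03529,-0.17292,0.75125,-0.26427,10.06132,1.29111
8,0.50582,-0.21237,-0.36488,2.42519,4.40522,-4.96839,0.04677,-0.16310,0.75206,-1.27534,9.27517,1.13156
9,0.54530,-0.14353,-0.44240,2.85455,4.77478,-5.36099,0.05907,-0.15218,0.75187,-2.33916,8.18196,0.95302
10,0.59117,-0.06994,-0.52401,3.27810,5.04081,-5.51996,0.07191,-0.14017,0.75056,-3.25378,6.94592,0.77414
11,0.64329,0.00681,-0.60638,3.68496,5.19636,-5.47020,0.08494,-0.12719,0.74816,-3.87815,5.75589,0.62109
12,0.70138,0.08515,-0.68688,4.06988,5.25475,-5.27555,0.09772,-0.11342,0.74473,-4.17515,4.72993,0.51329
13,0.76509,0.16380,-0.76384,4.42852,5.23855,-5.00236,0.10984,-0.09911,0.74044,-4.18319,3.89775,0.45706
14,0.83398,0.24182,-0.83647,4.75246,5.16983,-4.69932,0.12091,-0.08454,0.73541,-3.97003,3.23061,0.44750
15,0.90742,0.31855,-0.90455,5.02569,5.06525,-4.39495,0.13061,-0.06998,0.72982,-3.60195,2.67581,0.47332
16,0.98448,0.39353,-0.96816,5.22279,4.93460,-4.10342,0.13866,-0.05576,0.72383,-3.13136,2.17936,0.52117
17,1.06375,0.46639,-1.02756,5.30999,4.78119,-3.83214,0.14485,-0.04221,0.71760,-2.59547,1.69854,0.57855
18,1.14334,0.53680,-1.08308,5.25206,4.60387,-3.58845,0.14904,-0.02966,0.71129,-2.02034,1.20914,0.63588
19,1.22088,0.60437,-1.13523,5.02945,4.40147,-3.38368,0.15122,-0.01847,0.70501,-1.42726,0.70961,0.68814
20,1.29399,0.66875,-1.18469,4.66344,4.17980,-3.23138,0.15152,-0.00891,0.69884,-0.83897,0.21958,0.73539
21,1.36101,0.72979,-1.23230,4.22950,3.95629,-3.13828,0.15023,-0.00113,0.69277,-0.28065,-0.23097,0.78098
22,1.42168,0.78762,-1.27890,3.83287,3.75522,-3.09512,0.14779,0.00493,0.68674,0.22765,-0.61907,0.82768
23,1.47722,0.84272,-1.32509,3.55694,3.59572,-3.07885,0.14466,0.00946,0.68066,0.68083,-0.94138,0.87535
24,1.52971,0.89580,-1.37108,3.43195,3.48431,-3.06520,0.14121,0.01273,0.67445,1.08768,-1.21592,0.92169
25,1.58136,0.94753,-1.41678,3.44278,3.41658,-3.03806,0.13774,0.01496,0.66808,1.45634,-1.47943,0.96434
26,1.63390,0.99850,-1.46192,3.55008,3.38118,-2.99069,0.13443,0.01630,0.66155,1.77227,-1.78972,1.00216
27,1.68838,1.04904,-1.50621,3.70139,3.36017,-2.92340,0.13139,0.01685,0.65486,1.97229,-2.23380,1.03585
28,1.74494,1.09915,-1.54940,3.82963,3.32491,-2.84284,0.12871,0.01665,0.64806,1.92665,-2.92341,1.06861
29,1.80254,1.14828,-1.59139,3.85040,3.23194,-2.76356,0.12649,0.01572,0.64117,1.47924,-3.93297,1.10657
30,1.85891,1.19518,-1.63239,3.67838,3.02911,-2.70768,0.12484,0.01415,0.63424,0.60073,-5.16644,1.15706
31,1.91085,1.23794,-1.67290,3.27537,2.68142,-2.69542,0.12388,0.01213,0.62730,-0.47762,-6.31354,1.22457
32,1.95533,1.27448,-1.71357,2.68990,2.19934,-2.72887,0.12369,0.00995,0.62041,-1.40360,-7.05721,1.30766
33,1.99048,1.30318,-1.75494,2.02920,1.63442,-2.78795,0.12428,0.00791,0.61359,-1.96685,-7.29301,1.39949
34,2.01598,1.32327,-1.79717,1.39422,1.04804,-2.84392,0.12561,0.00623,0.60690,-2.15086,-7.10342,1.49076
35,2.03268,1.33479,-1.84004,0.84822,0.48932,-2.87327,0.12755,0.00498,0.60037,-2.02598,-6.61690,1.57272
36,2.04217,1.33840,-1.88304,0.42455,-0.00747,-2.86231,0.12997,0.00413,0.59405,-1.66735,-5.92485,1.63912
37,2.04642,1.33523,-1.92553,0.14441,-0.41619,-2.80592,0.13277,0.00358,0.58796,-1.14124,-5.07728,1.68671
38,2.04770,1.32675,-1.96684,0.02621,-0.71504,-2.70544,0.13583,0.00323,0.58210,-0.52642,-4.11585,1.71508
39,2.04854,1.31476,-2.00636,0.08272,-0.88547,-2.56836,0.13909,0.00300,0.57649,0.07361,-3.11689,1.72648
40,2.05150,1.30123,-2.04365,0.30982,-0.91907,-2.40769,0.14248,0.00287,0.57109,0.55182,-2.19636,1.72531
41,2.05892,1.28815,-2.07847,0.67725,-0.82477,-2.23934,0.14597,0.00288,0.56587,0.84213,-1.47219,1.71698
42,2.07251,1.27724,-2.11082,1.13034,-0.62989,-2.07776,0.14949,0.00307,0.56078,0.94454,-1.01732,1.70655
43,2.09306,1.26971,-2.14087,1.60563,-0.37293,-1.93183,0.15300,0.00351,0.55579,0.90783,-0.84185,1.69762
44,2.12051,1.26621,-2.16888,2.04831,-0.09318,-1.80399,0.15645,0.00423,0.55086,0.79320,-0.90892,1.69194
45,2.15409,1.26683,-2.19510,2.42191,0.17608,-1.69257,0.15977,0.00521,0.54598,0.64783,-1.16024,1.68983
46,2.19262,1.27123,-2.21975,2.70976,0.41235,-1.59443,0.16294,0.00642,0.54117,,,
# final θ (rad): 2.19262 1.27123 -2.21975


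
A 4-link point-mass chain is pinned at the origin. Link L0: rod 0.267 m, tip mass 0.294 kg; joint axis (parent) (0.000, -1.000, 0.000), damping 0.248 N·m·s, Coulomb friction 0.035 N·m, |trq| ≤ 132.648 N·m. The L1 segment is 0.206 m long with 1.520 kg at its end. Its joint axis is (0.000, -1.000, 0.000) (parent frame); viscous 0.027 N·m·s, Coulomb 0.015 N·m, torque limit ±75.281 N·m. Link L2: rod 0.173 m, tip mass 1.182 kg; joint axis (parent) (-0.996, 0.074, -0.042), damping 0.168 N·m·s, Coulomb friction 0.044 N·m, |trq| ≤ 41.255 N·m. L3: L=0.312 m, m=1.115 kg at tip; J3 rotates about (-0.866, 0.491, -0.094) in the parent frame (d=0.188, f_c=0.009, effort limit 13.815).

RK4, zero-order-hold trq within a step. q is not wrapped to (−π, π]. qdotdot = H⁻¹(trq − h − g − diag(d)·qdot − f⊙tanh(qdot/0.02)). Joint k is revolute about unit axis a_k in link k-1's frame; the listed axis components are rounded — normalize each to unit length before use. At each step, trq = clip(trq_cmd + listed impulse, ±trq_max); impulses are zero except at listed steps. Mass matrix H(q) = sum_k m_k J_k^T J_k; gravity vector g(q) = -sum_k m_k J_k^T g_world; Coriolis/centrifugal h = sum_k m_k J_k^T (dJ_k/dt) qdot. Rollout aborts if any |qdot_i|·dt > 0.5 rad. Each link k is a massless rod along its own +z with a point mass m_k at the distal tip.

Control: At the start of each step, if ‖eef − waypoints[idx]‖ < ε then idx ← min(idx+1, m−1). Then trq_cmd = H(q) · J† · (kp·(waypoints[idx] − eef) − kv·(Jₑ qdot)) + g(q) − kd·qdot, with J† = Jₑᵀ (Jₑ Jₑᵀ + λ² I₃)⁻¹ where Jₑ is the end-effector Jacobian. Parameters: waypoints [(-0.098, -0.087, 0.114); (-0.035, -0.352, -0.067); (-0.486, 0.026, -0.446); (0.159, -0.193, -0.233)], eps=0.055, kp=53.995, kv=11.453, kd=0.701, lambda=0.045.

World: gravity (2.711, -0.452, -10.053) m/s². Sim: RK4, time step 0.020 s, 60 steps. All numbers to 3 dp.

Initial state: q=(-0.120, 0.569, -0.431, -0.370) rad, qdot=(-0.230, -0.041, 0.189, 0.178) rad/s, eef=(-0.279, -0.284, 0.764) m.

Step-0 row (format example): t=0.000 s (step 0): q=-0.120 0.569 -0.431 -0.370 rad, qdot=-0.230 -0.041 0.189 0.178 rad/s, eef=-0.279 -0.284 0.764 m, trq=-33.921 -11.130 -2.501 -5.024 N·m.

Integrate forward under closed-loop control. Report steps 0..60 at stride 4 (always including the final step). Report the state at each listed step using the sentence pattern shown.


t=0.080 s (step 4): q=-0.419 0.909 -0.304 -0.564 rad, qdot=-5.012 5.503 1.603 -2.785 rad/s, eef=-0.237 -0.271 0.714 m, trq=3.033 -0.679 1.828 0.941 N·m.
t=0.160 s (step 8): q=-0.820 1.335 -0.196 -0.758 rad, qdot=-4.934 5.106 1.204 -2.095 rad/s, eef=-0.169 -0.264 0.620 m, trq=11.793 1.820 4.341 2.789 N·m.
t=0.240 s (step 12): q=-1.203 1.722 -0.103 -0.904 rad, qdot=-4.644 4.553 1.144 -1.597 rad/s, eef=-0.120 -0.255 0.516 m, trq=11.269 -0.529 4.904 3.837 N·m.
t=0.320 s (step 16): q=-1.564 2.060 -0.011 -1.019 rad, qdot=-4.359 3.904 1.163 -1.328 rad/s, eef=-0.095 -0.241 0.421 m, trq=9.177 -2.635 4.565 4.178 N·m.
t=0.400 s (step 20): q=-1.899 2.345 0.082 -1.121 rad, qdot=-3.979 3.205 1.183 -1.263 rad/s, eef=-0.089 -0.225 0.345 m, trq=7.021 -3.478 3.909 4.115 N·m.
t=0.480 s (step 24): q=-2.192 2.573 0.177 -1.222 rad, qdot=-3.256 2.471 1.201 -1.296 rad/s, eef=-0.096 -0.209 0.291 m, trq=4.913 -3.705 3.192 3.855 N·m.
t=0.560 s (step 28): q=-2.408 2.739 0.273 -1.325 rad, qdot=-2.072 1.683 1.190 -1.248 rad/s, eef=-0.111 -0.194 0.256 m, trq=2.918 -4.033 2.482 3.481 N·m.
t=0.640 s (step 32): q=-2.526 2.844 0.366 -1.419 rad, qdot=-0.915 0.960 1.120 -1.089 rad/s, eef=-0.127 -0.179 0.233 m, trq=1.467 -4.139 1.871 3.131 N·m.
t=0.720 s (step 36): q=-2.570 2.900 0.451 -1.500 rad, qdot=-0.262 0.465 1.018 -0.956 rad/s, eef=-0.139 -0.166 0.218 m, trq=0.813 -3.783 1.429 2.941 N·m.
t=0.800 s (step 40): q=-2.579 2.925 0.528 -1.573 rad, qdot=-0.016 0.199 0.914 -0.871 rad/s, eef=-0.145 -0.154 0.207 m, trq=0.661 -3.301 1.120 2.870 N·m.
t=0.880 s (step 44): q=-2.579 2.936 0.597 -1.640 rad, qdot=0.013 0.092 0.818 -0.805 rad/s, eef=-0.145 -0.145 0.198 m, trq=0.720 -2.910 0.889 2.847 N·m.
t=0.960 s (step 48): q=-2.578 2.942 0.659 -1.702 rad, qdot=0.009 0.055 0.737 -0.743 rad/s, eef=-0.143 -0.137 0.191 m, trq=0.775 -2.685 0.698 2.839 N·m.
t=1.040 s (step 52): q=-2.577 2.946 0.715 -1.759 rad, qdot=0.004 0.048 0.668 -0.682 rad/s, eef=-0.140 -0.131 0.185 m, trq=0.804 -2.580 0.536 2.834 N·m.
t=1.120 s (step 56): q=-2.577 2.950 0.766 -1.811 rad, qdot=-0.001 0.051 0.606 -0.624 rad/s, eef=-0.137 -0.126 0.179 m, trq=0.814 -2.543 0.396 2.827 N·m.
t=1.200 s (step 60): q=-2.577 2.954 0.812 -1.858 rad, qdot=-0.004 0.057 0.552 -0.569 rad/s, eef=-0.133 -0.122 0.173 m.


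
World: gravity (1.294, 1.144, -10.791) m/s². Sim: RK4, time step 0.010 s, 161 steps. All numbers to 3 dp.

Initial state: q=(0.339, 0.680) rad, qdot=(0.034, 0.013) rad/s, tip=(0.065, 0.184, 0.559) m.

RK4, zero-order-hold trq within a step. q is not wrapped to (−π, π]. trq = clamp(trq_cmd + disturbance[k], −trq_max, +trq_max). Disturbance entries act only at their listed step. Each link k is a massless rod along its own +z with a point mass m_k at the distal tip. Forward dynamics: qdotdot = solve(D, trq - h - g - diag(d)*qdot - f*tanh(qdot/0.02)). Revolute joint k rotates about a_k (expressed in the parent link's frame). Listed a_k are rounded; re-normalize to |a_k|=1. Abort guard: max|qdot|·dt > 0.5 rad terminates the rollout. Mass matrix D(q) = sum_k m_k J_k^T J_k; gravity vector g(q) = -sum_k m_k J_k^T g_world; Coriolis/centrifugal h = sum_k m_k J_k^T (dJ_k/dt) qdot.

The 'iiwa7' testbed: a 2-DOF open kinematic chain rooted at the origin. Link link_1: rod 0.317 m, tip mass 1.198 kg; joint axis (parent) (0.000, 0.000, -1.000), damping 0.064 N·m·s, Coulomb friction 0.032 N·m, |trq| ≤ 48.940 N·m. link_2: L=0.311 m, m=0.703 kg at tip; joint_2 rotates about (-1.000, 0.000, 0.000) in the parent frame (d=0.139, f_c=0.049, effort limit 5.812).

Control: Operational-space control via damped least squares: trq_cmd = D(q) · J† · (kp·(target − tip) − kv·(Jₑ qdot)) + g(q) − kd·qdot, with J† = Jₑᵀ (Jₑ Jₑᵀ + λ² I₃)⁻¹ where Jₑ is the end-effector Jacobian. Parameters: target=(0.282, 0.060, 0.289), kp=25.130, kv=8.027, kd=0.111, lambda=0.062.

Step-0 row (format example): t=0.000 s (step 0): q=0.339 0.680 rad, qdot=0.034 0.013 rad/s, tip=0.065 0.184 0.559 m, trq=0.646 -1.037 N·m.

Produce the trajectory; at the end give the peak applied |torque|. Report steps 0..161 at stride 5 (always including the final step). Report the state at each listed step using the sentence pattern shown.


t=0.050 s (step 5): q=0.369 0.691 rad, qdot=1.025 0.408 rad/s, tip=0.071 0.185 0.557 m, trq=0.339 -1.286 N·m.
t=0.100 s (step 10): q=0.431 0.719 rad, qdot=1.416 0.670 rad/s, tip=0.086 0.186 0.551 m, trq=0.201 -1.456 N·m.
t=0.150 s (step 15): q=0.506 0.757 rad, qdot=1.520 0.855 rad/s, tip=0.103 0.187 0.543 m, trq=0.141 -1.594 N·m.
t=0.200 s (step 20): q=0.581 0.803 rad, qdot=1.497 0.981 rad/s, tip=0.123 0.187 0.533 m, trq=0.114 -1.715 N·m.
t=0.250 s (step 25): q=0.654 0.854 rad, qdot=1.421 1.060 rad/s, tip=0.143 0.186 0.521 m, trq=0.100 -1.824 N·m.
t=0.300 s (step 30): q=0.723 0.908 rad, qdot=1.326 1.102 rad/s, tip=0.162 0.184 0.508 m, trq=0.092 -1.922 N·m.
t=0.350 s (step 35): q=0.787 0.964 rad, qdot=1.226 1.112 rad/s, tip=0.181 0.180 0.494 m, trq=0.086 -2.009 N·m.
t=0.400 s (step 40): q=0.846 1.019 rad, qdot=1.127 1.098 rad/s, tip=0.198 0.176 0.480 m, trq=0.082 -2.085 N·m.
t=0.450 s (step 45): q=0.900 1.073 rad, qdot=1.031 1.065 rad/s, tip=0.214 0.170 0.465 m, trq=0.079 -2.149 N·m.
t=0.500 s (step 50): q=0.949 1.125 rad, qdot=0.939 1.016 rad/s, tip=0.228 0.163 0.451 m, trq=0.078 -2.202 N·m.
t=0.550 s (step 55): q=0.994 1.175 rad, qdot=0.852 0.958 rad/s, tip=0.240 0.157 0.437 m, trq=0.080 -2.245 N·m.
t=0.600 s (step 60): q=1.034 1.221 rad, qdot=0.771 0.893 rad/s, tip=0.251 0.149 0.424 m, trq=0.083 -2.278 N·m.
t=0.650 s (step 65): q=1.071 1.264 rad, qdot=0.694 0.824 rad/s, tip=0.260 0.142 0.411 m, trq=0.087 -2.302 N·m.
t=0.700 s (step 70): q=1.104 1.303 rad, qdot=0.622 0.755 rad/s, tip=0.268 0.135 0.399 m, trq=0.094 -2.320 N·m.
t=0.750 s (step 75): q=1.133 1.339 rad, qdot=0.555 0.687 rad/s, tip=0.274 0.128 0.388 m, trq=0.101 -2.332 N·m.
t=0.800 s (step 80): q=1.159 1.372 rad, qdot=0.494 0.621 rad/s, tip=0.279 0.122 0.378 m, trq=0.109 -2.339 N·m.
t=0.850 s (step 85): q=1.183 1.402 rad, qdot=0.437 0.559 rad/s, tip=0.284 0.116 0.369 m, trq=0.118 -2.343 N·m.
t=0.900 s (step 90): q=1.203 1.428 rad, qdot=0.386 0.501 rad/s, tip=0.287 0.111 0.361 m, trq=0.126 -2.344 N·m.
t=0.950 s (step 95): q=1.221 1.452 rad, qdot=0.339 0.448 rad/s, tip=0.290 0.106 0.354 m, trq=0.135 -2.343 N·m.
t=1.000 s (step 100): q=1.237 1.473 rad, qdot=0.297 0.399 rad/s, tip=0.292 0.101 0.347 m, trq=0.143 -2.341 N·m.
t=1.050 s (step 105): q=1.251 1.492 rad, qdot=0.260 0.355 rad/s, tip=0.294 0.097 0.342 m, trq=0.151 -2.338 N·m.
t=1.100 s (step 110): q=1.263 1.509 rad, qdot=0.226 0.315 rad/s, tip=0.296 0.094 0.336 m, trq=0.158 -2.335 N·m.
t=1.150 s (step 115): q=1.274 1.523 rad, qdot=0.197 0.279 rad/s, tip=0.297 0.091 0.332 m, trq=0.164 -2.331 N·m.
t=1.200 s (step 120): q=1.283 1.537 rad, qdot=0.171 0.247 rad/s, tip=0.298 0.088 0.328 m, trq=0.170 -2.327 N·m.
t=1.250 s (step 125): q=1.291 1.548 rad, qdot=0.148 0.219 rad/s, tip=0.299 0.086 0.324 m, trq=0.175 -2.323 N·m.
t=1.300 s (step 130): q=1.298 1.558 rad, qdot=0.128 0.193 rad/s, tip=0.299 0.084 0.321 m, trq=0.180 -2.320 N·m.
t=1.350 s (step 135): q=1.304 1.568 rad, qdot=0.110 0.171 rad/s, tip=0.300 0.082 0.318 m, trq=0.184 -2.316 N·m.
t=1.400 s (step 140): q=1.309 1.576 rad, qdot=0.095 0.151 rad/s, tip=0.300 0.081 0.316 m, trq=0.187 -2.313 N·m.
t=1.450 s (step 145): q=1.313 1.583 rad, qdot=0.082 0.133 rad/s, tip=0.301 0.079 0.313 m, trq=0.191 -2.310 N·m.
t=1.500 s (step 150): q=1.317 1.589 rad, qdot=0.071 0.117 rad/s, tip=0.301 0.078 0.311 m, trq=0.193 -2.307 N·m.
t=1.550 s (step 155): q=1.320 1.594 rad, qdot=0.061 0.104 rad/s, tip=0.301 0.077 0.310 m, trq=0.196 -2.305 N·m.
t=1.600 s (step 160): q=1.323 1.599 rad, qdot=0.052 0.091 rad/s, tip=0.301 0.076 0.308 m, trq=0.198 -2.302 N·m.
t=1.610 s (step 161): q=1.324 1.600 rad, qdot=0.051 0.089 rad/s, tip=0.301 0.076 0.308 m.
max |trq| (N·m): 2.344


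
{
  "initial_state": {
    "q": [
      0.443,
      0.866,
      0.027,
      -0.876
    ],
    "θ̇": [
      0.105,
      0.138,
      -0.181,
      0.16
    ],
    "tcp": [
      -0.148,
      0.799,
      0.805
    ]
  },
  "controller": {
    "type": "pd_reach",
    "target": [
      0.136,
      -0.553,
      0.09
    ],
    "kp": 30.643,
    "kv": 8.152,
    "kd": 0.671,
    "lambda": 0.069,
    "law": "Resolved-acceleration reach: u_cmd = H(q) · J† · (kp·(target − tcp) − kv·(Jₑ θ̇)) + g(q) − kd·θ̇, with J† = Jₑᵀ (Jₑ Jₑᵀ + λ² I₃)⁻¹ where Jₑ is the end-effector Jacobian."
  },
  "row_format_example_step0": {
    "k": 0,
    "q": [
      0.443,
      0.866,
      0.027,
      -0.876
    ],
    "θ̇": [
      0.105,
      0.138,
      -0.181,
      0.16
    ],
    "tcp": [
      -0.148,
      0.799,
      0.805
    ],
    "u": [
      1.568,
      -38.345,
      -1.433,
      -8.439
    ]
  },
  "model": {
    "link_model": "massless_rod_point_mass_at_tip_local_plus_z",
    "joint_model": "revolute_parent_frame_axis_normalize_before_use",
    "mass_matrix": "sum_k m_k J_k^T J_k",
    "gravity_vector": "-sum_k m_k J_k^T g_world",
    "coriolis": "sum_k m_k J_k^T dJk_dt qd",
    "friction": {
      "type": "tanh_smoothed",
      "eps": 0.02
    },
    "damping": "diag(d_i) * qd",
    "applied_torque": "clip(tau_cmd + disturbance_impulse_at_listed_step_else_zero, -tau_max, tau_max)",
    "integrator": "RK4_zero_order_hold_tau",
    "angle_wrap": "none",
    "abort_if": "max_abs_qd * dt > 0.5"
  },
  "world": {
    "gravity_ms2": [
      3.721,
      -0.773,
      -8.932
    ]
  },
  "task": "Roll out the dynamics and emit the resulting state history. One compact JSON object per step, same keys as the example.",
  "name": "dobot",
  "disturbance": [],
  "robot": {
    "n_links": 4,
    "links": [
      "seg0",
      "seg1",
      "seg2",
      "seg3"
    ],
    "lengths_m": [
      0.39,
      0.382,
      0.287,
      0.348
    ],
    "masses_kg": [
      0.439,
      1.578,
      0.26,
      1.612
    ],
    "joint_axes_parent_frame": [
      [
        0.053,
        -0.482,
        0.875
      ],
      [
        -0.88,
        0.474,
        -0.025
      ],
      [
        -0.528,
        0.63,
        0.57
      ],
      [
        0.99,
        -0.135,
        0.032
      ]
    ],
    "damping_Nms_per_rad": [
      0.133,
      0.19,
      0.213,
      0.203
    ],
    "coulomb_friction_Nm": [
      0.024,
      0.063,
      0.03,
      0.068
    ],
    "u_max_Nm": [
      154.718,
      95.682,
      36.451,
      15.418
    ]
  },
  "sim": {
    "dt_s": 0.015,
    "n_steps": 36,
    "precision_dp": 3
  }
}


{"k":1,"q":[0.442,0.858,0.032,-0.896],"\u03b8\u0307":[-0.241,-1.187,0.83,-2.72],"tcp":[-0.149,0.796,0.803],"u":[2.532,-34.706,-2.446,-5.363]}
{"k":2,"q":[0.436,0.832,0.053,-0.949],"\u03b8\u0307":[-0.508,-2.228,2.151,-4.335],"tcp":[-0.148,0.785,0.797],"u":[2.806,-30.398,-3.158,-3.965]}
{"k":3,"q":[0.427,0.794,0.092,-1.023],"\u03b8\u0307":[-0.773,-2.906,3.017,-5.399],"tcp":[-0.145,0.769,0.789],"u":[2.474,-25.782,-3.271,-3.262]}
{"k":4,"q":[0.413,0.747,0.14,-1.11],"\u03b8\u0307":[-1.037,-3.281,3.446,-6.127],"tcp":[-0.142,0.748,0.778],"u":[2.01,-21.338,-3.007,-2.85]}
{"k":5,"q":[0.396,0.697,0.193,-1.206],"\u03b8\u0307":[-1.28,-3.43,3.579,-6.628],"tcp":[-0.138,0.722,0.767],"u":[1.724,-17.356,-2.586,-2.521]}
{"k":6,"q":[0.375,0.646,0.246,-1.308],"\u03b8\u0307":[-1.492,-3.422,3.555,-6.963],"tcp":[-0.133,0.692,0.755],"u":[1.704,-13.939,-2.154,-2.18]}
{"k":7,"q":[0.351,0.595,0.299,-1.414],"\u03b8\u0307":[-1.667,-3.303,3.465,-7.18],"tcp":[-0.128,0.66,0.741],"u":[1.903,-11.063,-1.772,-1.787]}
{"k":8,"q":[0.325,0.547,0.35,-1.523],"\u03b8\u0307":[-1.806,-3.101,3.354,-7.317],"tcp":[-0.122,0.624,0.727],"u":[2.229,-8.64,-1.453,-1.328]}
{"k":9,"q":[0.297,0.503,0.399,-1.633],"\u03b8\u0307":[-1.907,-2.827,3.247,-7.401],"tcp":[-0.116,0.587,0.713],"u":[2.588,-6.561,-1.188,-0.811]}
{"k":10,"q":[0.268,0.463,0.447,-1.744],"\u03b8\u0307":[-1.971,-2.486,3.152,-7.456],"tcp":[-0.109,0.548,0.698],"u":[2.909,-4.715,-0.962,-0.248]}
{"k":11,"q":[0.239,0.428,0.494,-1.857],"\u03b8\u0307":[-1.995,-2.076,3.078,-7.498],"tcp":[-0.101,0.508,0.684],"u":[3.137,-2.987,-0.756,0.343]}
{"k":12,"q":[0.209,0.401,0.54,-1.969],"\u03b8\u0307":[-1.974,-1.587,3.031,-7.541],"tcp":[-0.094,0.467,0.669],"u":[3.237,-1.254,-0.556,0.947]}
{"k":13,"q":[0.18,0.381,0.585,-2.083],"\u03b8\u0307":[-1.9,-1.009,3.022,-7.592],"tcp":[-0.086,0.426,0.656],"u":[3.194,0.628,-0.352,1.554]}
{"k":14,"q":[0.152,0.371,0.631,-2.197],"\u03b8\u0307":[-1.765,-0.328,3.071,-7.657],"tcp":[-0.078,0.385,0.643],"u":[3.029,2.855,-0.131,2.165]}
{"k":15,"q":[0.127,0.372,0.678,-2.312],"\u03b8\u0307":[-1.556,0.463,3.215,-7.735],"tcp":[-0.069,0.343,0.632],"u":[2.839,5.731,0.111,2.793]}
{"k":16,"q":[0.106,0.386,0.728,-2.429],"\u03b8\u0307":[-1.258,1.38,3.494,-7.828],"tcp":[-0.06,0.303,0.624],"u":[2.983,9.659,0.396,3.48]}
{"k":17,"q":[0.09,0.415,0.783,-2.547],"\u03b8\u0307":[-0.847,2.433,3.981,-7.934],"tcp":[-0.051,0.265,0.62],"u":[4.543,15.111,0.748,4.308]}
{"k":18,"q":[0.082,0.46,0.848,-2.668],"\u03b8\u0307":[-0.281,3.63,4.758,-8.066],"tcp":[-0.04,0.23,0.621],"u":[10.687,21.428,1.091,5.414]}
{"k":19,"q":[0.083,0.525,0.927,-2.79],"\u03b8\u0307":[0.527,4.951,5.838,-8.279],"tcp":[-0.026,0.201,0.627],"u":[26.741,18.96,0.363,6.899]}
{"k":20,"q":[0.1,0.608,1.019,-2.917],"\u03b8\u0307":[1.621,5.963,6.632,-8.538],"tcp":[-0.01,0.181,0.638],"u":[30.347,-18.022,-4.833,8.194]}
{"k":21,"q":[0.128,0.69,1.109,-3.039],"\u03b8\u0307":[2.062,4.978,5.13,-7.794],"tcp":[0.011,0.173,0.652],"u":[-8.176,-43.969,-8.625,8.636]}
{"k":22,"q":[0.15,0.745,1.167,-3.138],"\u03b8\u0307":[0.973,2.571,2.206,-5.469],"tcp":[0.032,0.172,0.664],"u":[-31.002,-37.843,-7.191,8.036]}
{"k":23,"q":[0.153,0.769,1.187,-3.199],"\u03b8\u0307":[-0.641,0.589,0.386,-2.743],"tcp":[0.05,0.172,0.671],"u":[-34.609,-29.306,-5.364,6.406]}
{"k":24,"q":[0.132,0.766,1.187,-3.222],"\u03b8\u0307":[-2.177,-0.86,-0.365,-0.318],"tcp":[0.067,0.169,0.675],"u":[-31.769,-24.731,-4.313,4.295]}
{"k":25,"q":[0.089,0.745,1.178,-3.212],"\u03b8\u0307":[-3.519,-2.025,-0.876,1.586],"tcp":[0.081,0.163,0.675],"u":[-27.249,-23.632,-3.653,2.163]}
{"k":26,"q":[0.027,0.706,1.161,-3.178],"\u03b8\u0307":[-4.712,-3.123,-1.344,3.025],"tcp":[0.095,0.155,0.673],"u":[-21.566,-25.248,-3.197,0.135]}
{"k":27,"q":[-0.052,0.651,1.138,-3.124],"\u03b8\u0307":[-5.797,-4.281,-1.71,4.094],"tcp":[0.109,0.146,0.669],"u":[-13.448,-28.895,-2.841,-1.792]}
{"k":28,"q":[-0.146,0.577,1.11,-3.057],"\u03b8\u0307":[-6.773,-5.529,-1.937,4.85],"tcp":[0.124,0.136,0.663],"u":[-0.695,-32.97,-2.318,-3.634]}
{"k":29,"q":[-0.253,0.485,1.08,-2.982],"\u03b8\u0307":[-7.556,-6.753,-2.026,5.265],"tcp":[0.142,0.127,0.658],"u":[17.449,-33.051,-1.037,-5.32]}
{"k":30,"q":[-0.369,0.378,1.049,-2.904],"\u03b8\u0307":[-7.93,-7.573,-2.019,5.163],"tcp":[0.163,0.118,0.653],"u":[33.972,-23.114,1.548,-6.66]}
{"k":31,"q":[-0.486,0.266,1.019,-2.833],"\u03b8\u0307":[-7.67,-7.417,-1.936,4.332],"tcp":[0.187,0.107,0.65],"u":[37.487,-6.203,4.587,-7.45]}
{"k":32,"q":[-0.595,0.164,0.993,-2.779],"\u03b8\u0307":[-6.887,-6.16,-1.722,2.912],"tcp":[0.212,0.094,0.649],"u":[30.474,6.233,6.447,-7.569]}
{"k":33,"q":[-0.692,0.085,0.971,-2.747],"\u03b8\u0307":[-5.919,-4.33,-1.411,1.32],"tcp":[0.236,0.079,0.646],"u":[22.589,10.591,6.854,-7.061]}
{"k":34,"q":[-0.774,0.034,0.953,-2.738],"\u03b8\u0307":[-4.973,-2.45,-1.096,-0.145],"tcp":[0.258,0.06,0.642],"u":[17.389,10.119,6.431,-6.139]}
{"k":35,"q":[-0.842,0.01,0.939,-2.749],"\u03b8\u0307":[-4.115,-0.765,-0.788,-1.359],"tcp":[0.277,0.04,0.637],"u":[14.535,7.619,5.645,-5.067]}
{"k":36,"q":[-0.898,0.009,0.929,-2.776],"\u03b8\u0307":[-3.359,0.652,-0.472,-2.31],"tcp":[0.292,0.019,0.63]}


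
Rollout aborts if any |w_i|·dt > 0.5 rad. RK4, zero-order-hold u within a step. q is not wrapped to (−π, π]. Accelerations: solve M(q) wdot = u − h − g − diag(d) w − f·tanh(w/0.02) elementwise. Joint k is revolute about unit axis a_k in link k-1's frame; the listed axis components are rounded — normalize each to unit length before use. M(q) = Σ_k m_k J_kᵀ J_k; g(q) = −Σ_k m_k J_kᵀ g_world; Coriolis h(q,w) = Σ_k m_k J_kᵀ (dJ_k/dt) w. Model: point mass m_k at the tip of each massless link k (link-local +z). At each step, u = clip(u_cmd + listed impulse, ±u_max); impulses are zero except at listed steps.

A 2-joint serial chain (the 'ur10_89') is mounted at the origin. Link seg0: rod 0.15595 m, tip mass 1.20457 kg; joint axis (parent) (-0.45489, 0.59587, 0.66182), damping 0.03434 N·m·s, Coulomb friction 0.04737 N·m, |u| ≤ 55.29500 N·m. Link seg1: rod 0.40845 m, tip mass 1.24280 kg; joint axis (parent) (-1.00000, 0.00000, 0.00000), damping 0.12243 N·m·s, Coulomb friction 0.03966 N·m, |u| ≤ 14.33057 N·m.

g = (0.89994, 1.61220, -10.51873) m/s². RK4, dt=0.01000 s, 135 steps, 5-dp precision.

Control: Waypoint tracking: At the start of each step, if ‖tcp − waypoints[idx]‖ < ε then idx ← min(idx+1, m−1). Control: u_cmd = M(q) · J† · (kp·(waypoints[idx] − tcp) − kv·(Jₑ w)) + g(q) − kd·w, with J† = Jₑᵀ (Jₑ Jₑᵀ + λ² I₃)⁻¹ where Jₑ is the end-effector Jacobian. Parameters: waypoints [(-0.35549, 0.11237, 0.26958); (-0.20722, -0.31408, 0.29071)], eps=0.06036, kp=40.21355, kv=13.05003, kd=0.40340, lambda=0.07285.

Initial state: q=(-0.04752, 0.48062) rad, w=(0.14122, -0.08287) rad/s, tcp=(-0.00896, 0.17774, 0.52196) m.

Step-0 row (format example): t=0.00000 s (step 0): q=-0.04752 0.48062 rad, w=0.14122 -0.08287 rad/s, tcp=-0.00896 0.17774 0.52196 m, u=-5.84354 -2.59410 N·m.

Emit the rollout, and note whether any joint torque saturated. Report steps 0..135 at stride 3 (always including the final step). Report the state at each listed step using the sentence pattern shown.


t=0.03000 s (step 3): q=-0.07189 0.49618 rad, w=-1.59939 0.99591 rad/s, tcp=-0.01334 0.17782 0.52095 m, u=-3.97230 -3.17027 N·m.
t=0.06000 s (step 6): q=-0.13520 0.53407 rad, w=-2.54444 1.46811 rad/s, tcp=-0.02412 0.17740 0.51841 m, u=-2.80649 -3.46081 N·m.
t=0.09000 s (step 9): q=-0.21995 0.58077 rad, w=-3.06044 1.61106 rad/s, tcp=-0.03738 0.17598 0.51507 m, u=-2.03685 -3.54988 N·m.
t=0.12000 s (step 12): q=-0.31586 0.62871 rad, w=-3.30347 1.56625 rad/s, tcp=-0.05109 0.17332 0.51141 m, u=-1.50098 -3.50813 N·m.
t=0.15000 s (step 15): q=-0.41615 0.67361 rad, w=-3.36335 1.41779 rad/s, tcp=-0.06440 0.16938 0.50782 m, u=-1.10133 -3.37962 N·m.
t=0.18000 s (step 18): q=-0.51636 0.71323 rad, w=-3.30607 1.22067 rad/s, tcp=-0.07712 0.16427 0.50454 m, u=-0.77591 -3.19040 N·m.
t=0.21000 s (step 21): q=-0.61376 0.74669 rad, w=-3.18280 1.01097 rad/s, tcp=-0.08942 0.15817 0.50164 m, u=-0.48689 -2.95708 N·m.
t=0.24000 s (step 24): q=-0.70695 0.77395 rad, w=-3.02978 0.81019 rad/s, tcp=-0.10156 0.15133 0.49904 m, u=-0.21407 -2.69164 N·m.
t=0.27000 s (step 27): q=-0.79541 0.79548 rad, w=-2.86934 0.62911 rad/s, tcp=-0.11377 0.14401 0.49663 m, u=0.05128 -2.40344 N·m.
t=0.30000 s (step 30): q=-0.87910 0.81193 rad, w=-2.71335 0.47167 rad/s, tcp=-0.12622 0.13647 0.49422 m, u=0.31185 -2.09998 N·m.
t=0.33000 s (step 33): q=-0.95825 0.82401 rad, w=-2.56707 0.33799 rad/s, tcp=-0.13898 0.12892 0.49168 m, u=0.56778 -1.78723 N·m.
t=0.36000 s (step 36): q=-1.03319 0.83242 rad, w=-2.43193 0.22636 rad/s, tcp=-0.15205 0.12157 0.48888 m, u=0.81832 -1.46994 N·m.
t=0.39000 s (step 39): q=-1.10423 0.83779 rad, w=-2.30737 0.13430 rad/s, tcp=-0.16538 0.11458 0.48571 m, u=1.06245 -1.15198 N·m.
t=0.42000 s (step 42): q=-1.17168 0.84065 rad, w=-2.19191 0.05921 rad/s, tcp=-0.17890 0.10806 0.48212 m, u=1.29899 -0.83665 N·m.
t=0.45000 s (step 45): q=-1.23582 0.84152 rad, w=-2.08987 0.00324 rad/s, tcp=-0.19249 0.10212 0.47808 m, u=1.52811 -0.53183 N·m.
t=0.48000 s (step 48): q=-1.29735 0.84117 rad, w=-2.01461 -0.02383 rad/s, tcp=-0.20601 0.09685 0.47355 m, u=1.75087 -0.25519 N·m.
t=0.51000 s (step 51): q=-1.35656 0.84009 rad, w=-1.93245 -0.04867 rad/s, tcp=-0.21932 0.09229 0.46857 m, u=1.95751 0.01651 N·m.
t=0.54000 s (step 54): q=-1.41319 0.83826 rad, w=-1.84291 -0.07330 rad/s, tcp=-0.23234 0.08845 0.46319 m, u=2.14854 0.28471 N·m.
t=0.57000 s (step 57): q=-1.46710 0.83574 rad, w=-1.75237 -0.09406 rad/s, tcp=-0.24497 0.08529 0.45750 m, u=2.32561 0.54401 N·m.
t=0.60000 s (step 60): q=-1.51833 0.83268 rad, w=-1.66371 -0.10960 rad/s, tcp=-0.25715 0.08278 0.45155 m, u=2.48912 0.79089 N·m.
t=0.63000 s (step 63): q=-1.56694 0.82923 rad, w=-1.57793 -0.11993 rad/s, tcp=-0.26881 0.08090 0.44542 m, u=2.63902 1.02343 N·m.
t=0.66000 s (step 66): q=-1.61303 0.82554 rad, w=-1.49539 -0.12553 rad/s, tcp=-0.27991 0.07959 0.43916 m, u=2.77530 1.24066 N·m.
t=0.69000 s (step 69): q=-1.65669 0.82175 rad, w=-1.41623 -0.12701 rad/s, tcp=-0.29040 0.07880 0.43285 m, u=2.89814 1.44217 N·m.
t=0.72000 s (step 72): q=-1.69803 0.81797 rad, w=-1.34060 -0.12500 rad/s, tcp=-0.30025 0.07848 0.42655 m, u=3.00790 1.62801 N·m.
t=0.75000 s (step 75): q=-1.73716 0.81429 rad, w=-1.26857 -0.12008 rad/s, tcp=-0.30947 0.07857 0.42030 m, u=3.10516 1.79854 N·m.
t=0.78000 s (step 78): q=-1.77418 0.81080 rad, w=-1.20021 -0.11278 rad/s, tcp=-0.31804 0.07902 0.41415 m, u=3.19062 1.95434 N·m.
t=0.81000 s (step 81): q=-1.80921 0.80756 rad, w=-1.13556 -0.10361 rad/s, tcp=-0.32598 0.07977 0.40815 m, u=3.26508 2.09618 N·m.
t=0.84000 s (step 84): q=-1.84236 0.80461 rad, w=-1.07460 -0.09299 rad/s, tcp=-0.33330 0.08078 0.40233 m, u=3.32940 2.22491 N·m.
t=0.87000 s (step 87): q=-1.87373 0.80200 rad, w=-1.01731 -0.08133 rad/s, tcp=-0.34003 0.08199 0.39671 m, u=3.38444 2.34146 N·m.
t=0.90000 s (step 90): q=-1.90344 0.79976 rad, w=-0.96358 -0.06895 rad/s, tcp=-0.34619 0.08337 0.39132 m, u=3.43110 2.44679 N·m.
t=0.93000 s (step 93): q=-1.93159 0.79788 rad, w=-0.91330 -0.05617 rad/s, tcp=-0.35181 0.08488 0.38617 m, u=3.47020 2.54187 N·m.
t=0.96000 s (step 96): q=-1.95828 0.79640 rad, w=-0.86619 -0.04335 rad/s, tcp=-0.35692 0.08648 0.38127 m, u=3.50254 2.62772 N·m.
t=0.99000 s (step 99): q=-1.98360 0.79529 rad, w=-0.82172 -0.03102 rad/s, tcp=-0.36156 0.08815 0.37662 m, u=3.52882 2.70561 N·m.
t=1.02000 s (step 102): q=-2.00761 0.79454 rad, w=-0.77880 -0.02010 rad/s, tcp=-0.36577 0.08985 0.37222 m, u=3.54965 2.77735 N·m.
t=1.05000 s (step 105): q=-2.03035 0.79408 rad, w=-0.73642 -0.01147 rad/s, tcp=-0.36957 0.09156 0.36808 m, u=3.56574 2.84478 N·m.
t=1.08000 s (step 108): q=-2.05182 0.79384 rad, w=-0.69493 -0.00486 rad/s, tcp=-0.37302 0.09327 0.36418 m, u=3.57808 2.90850 N·m.
t=1.11000 s (step 111): q=-2.07208 0.79379 rad, w=-0.65542 0.00064 rad/s, tcp=-0.37615 0.09495 0.36051 m, u=3.58762 2.96812 N·m.
t=1.14000 s (step 114): q=-2.09119 0.79389 rad, w=-0.61852 0.00574 rad/s, tcp=-0.37899 0.09661 0.35707 m, u=3.59493 3.02328 N·m.
t=1.17000 s (step 117): q=-2.10924 0.79415 rad, w=-0.58453 0.01083 rad/s, tcp=-0.38157 0.09822 0.35384 m, u=3.60033 3.07382 N·m.
t=1.20000 s (step 120): q=-2.12631 0.79456 rad, w=-0.55352 0.01617 rad/s, tcp=-0.38390 0.09978 0.35081 m, u=3.60407 3.11968 N·m.
t=1.23000 s (step 123): q=-2.14249 0.79513 rad, w=-0.52553 0.02192 rad/s, tcp=-0.38601 0.10130 0.34798 m, u=3.60629 3.16084 N·m.
t=1.26000 s (step 126): q=-2.15788 0.79589 rad, w=-0.50044 0.02817 rad/s, tcp=-0.38791 0.10276 0.34533 m, u=3.60710 3.19740 N·m.
t=1.29000 s (step 129): q=-2.17256 0.79684 rad, w=-0.47805 0.03486 rad/s, tcp=-0.38961 0.10417 0.34285 m, u=3.60656 3.22960 N·m.
t=1.32000 s (step 132): q=-2.18660 0.79799 rad, w=-0.45801 0.04182 rad/s, tcp=-0.39113 0.10553 0.34055 m, u=3.60472 3.25782 N·m.
t=1.35000 s (step 135): q=-2.20007 0.79936 rad, w=-0.43997 0.04885 rad/s, tcp=-0.39248 0.10683 0.33839 m.
any joint saturated: no
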